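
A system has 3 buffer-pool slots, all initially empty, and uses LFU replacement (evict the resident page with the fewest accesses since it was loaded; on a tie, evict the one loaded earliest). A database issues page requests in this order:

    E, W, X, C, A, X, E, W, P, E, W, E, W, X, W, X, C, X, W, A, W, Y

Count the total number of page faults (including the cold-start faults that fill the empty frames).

E: miss, frames [E]
W: miss, frames [E, W]
X: miss, frames [E, W, X]
C: miss, evict E, frames [W, X, C]
A: miss, evict W, frames [X, C, A]
X: hit
E: miss, evict C, frames [X, A, E]
W: miss, evict A, frames [X, E, W]
P: miss, evict E, frames [X, W, P]
E: miss, evict W, frames [X, P, E]
W: miss, evict P, frames [X, E, W]
E: hit
W: hit
X: hit
W: hit
X: hit
C: miss, evict E, frames [X, W, C]
X: hit
W: hit
A: miss, evict C, frames [X, W, A]
W: hit
Y: miss, evict A, frames [X, W, Y]
Page faults: 13.

13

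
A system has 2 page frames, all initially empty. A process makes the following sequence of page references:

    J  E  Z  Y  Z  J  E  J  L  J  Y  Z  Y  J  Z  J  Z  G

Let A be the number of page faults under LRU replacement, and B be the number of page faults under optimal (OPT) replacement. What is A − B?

Under LRU: F F F F . F F . F . F F . F F . . F → 12 faults.
Under OPT: F F F F . F F . F . F F . F . . . F → 11 faults.
A − B = 12 − 11 = 1.

1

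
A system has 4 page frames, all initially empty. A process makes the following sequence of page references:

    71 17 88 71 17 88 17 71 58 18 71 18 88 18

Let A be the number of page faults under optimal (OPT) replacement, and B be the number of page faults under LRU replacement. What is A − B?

-1

Under OPT: F F F . . . . . F F . . . . → 5 faults.
Under LRU: F F F . . . . . F F . . F . → 6 faults.
A − B = 5 − 6 = -1.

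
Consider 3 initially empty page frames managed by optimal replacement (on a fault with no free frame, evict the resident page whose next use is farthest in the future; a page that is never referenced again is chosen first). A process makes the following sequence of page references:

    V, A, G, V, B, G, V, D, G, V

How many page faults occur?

V -> fault, frames [V]
A -> fault, frames [V, A]
G -> fault, frames [V, A, G]
V -> hit
B -> fault, evict A, frames [V, G, B]
G -> hit
V -> hit
D -> fault, evict B, frames [V, G, D]
G -> hit
V -> hit
Page faults: 5.

5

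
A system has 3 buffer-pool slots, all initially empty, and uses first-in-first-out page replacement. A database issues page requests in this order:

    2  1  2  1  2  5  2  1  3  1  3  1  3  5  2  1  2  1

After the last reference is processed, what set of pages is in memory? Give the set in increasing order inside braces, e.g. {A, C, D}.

2: miss, frames (2)
1: miss, frames (2 1)
2: hit
1: hit
2: hit
5: miss, frames (2 1 5)
2: hit
1: hit
3: miss, evict 2, frames (1 5 3)
1: hit
3: hit
1: hit
3: hit
5: hit
2: miss, evict 1, frames (5 3 2)
1: miss, evict 5, frames (3 2 1)
2: hit
1: hit

{1, 2, 3}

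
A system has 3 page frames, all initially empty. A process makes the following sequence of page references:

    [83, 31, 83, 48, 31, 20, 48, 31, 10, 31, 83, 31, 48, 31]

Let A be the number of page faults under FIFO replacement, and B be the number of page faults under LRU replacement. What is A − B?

Under FIFO: F F . F . F . . F F F . F . → 8 faults.
Under LRU: F F . F . F . . F . F . F . → 7 faults.
A − B = 8 − 7 = 1.

1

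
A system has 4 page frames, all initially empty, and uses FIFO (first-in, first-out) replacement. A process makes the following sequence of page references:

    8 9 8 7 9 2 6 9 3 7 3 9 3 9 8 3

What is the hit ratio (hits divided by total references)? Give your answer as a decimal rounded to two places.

0.50

8 → miss, frames (8)
9 → miss, frames (8 9)
8 → hit
7 → miss, frames (8 9 7)
9 → hit
2 → miss, frames (8 9 7 2)
6 → miss, evict 8, frames (9 7 2 6)
9 → hit
3 → miss, evict 9, frames (7 2 6 3)
7 → hit
3 → hit
9 → miss, evict 7, frames (2 6 3 9)
3 → hit
9 → hit
8 → miss, evict 2, frames (6 3 9 8)
3 → hit
Hits: 8 of 16 references → 8/16 = 0.5000.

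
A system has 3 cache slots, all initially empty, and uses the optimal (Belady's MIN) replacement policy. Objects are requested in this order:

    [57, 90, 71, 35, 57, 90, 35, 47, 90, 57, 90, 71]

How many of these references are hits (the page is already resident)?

57: miss, frames (57)
90: miss, frames (57 90)
71: miss, frames (57 90 71)
35: miss, evict 71, frames (57 90 35)
57: hit
90: hit
35: hit
47: miss, evict 35, frames (57 90 47)
90: hit
57: hit
90: hit
71: miss, evict 47, frames (57 90 71)
Hits: 6.

6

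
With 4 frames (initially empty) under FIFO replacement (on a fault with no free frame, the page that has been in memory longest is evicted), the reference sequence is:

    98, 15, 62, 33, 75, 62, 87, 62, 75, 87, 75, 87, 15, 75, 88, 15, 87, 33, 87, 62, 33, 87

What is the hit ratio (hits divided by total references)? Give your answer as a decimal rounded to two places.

98 -> fault, frames [98]
15 -> fault, frames [98, 15]
62 -> fault, frames [98, 15, 62]
33 -> fault, frames [98, 15, 62, 33]
75 -> fault, evict 98, frames [15, 62, 33, 75]
62 -> hit
87 -> fault, evict 15, frames [62, 33, 75, 87]
62 -> hit
75 -> hit
87 -> hit
75 -> hit
87 -> hit
15 -> fault, evict 62, frames [33, 75, 87, 15]
75 -> hit
88 -> fault, evict 33, frames [75, 87, 15, 88]
15 -> hit
87 -> hit
33 -> fault, evict 75, frames [87, 15, 88, 33]
87 -> hit
62 -> fault, evict 87, frames [15, 88, 33, 62]
33 -> hit
87 -> fault, evict 15, frames [88, 33, 62, 87]
Hits: 11 of 22 references → 11/22 = 0.5000.

0.50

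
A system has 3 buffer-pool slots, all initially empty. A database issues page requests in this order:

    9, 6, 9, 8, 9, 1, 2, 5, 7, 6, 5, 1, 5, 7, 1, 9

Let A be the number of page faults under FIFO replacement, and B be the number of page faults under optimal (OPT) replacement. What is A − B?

3

Under FIFO: F F . F . F F F F F . F F F . F → 12 faults.
Under OPT: F F . F . F F F F . . F . . . F → 9 faults.
A − B = 12 − 9 = 3.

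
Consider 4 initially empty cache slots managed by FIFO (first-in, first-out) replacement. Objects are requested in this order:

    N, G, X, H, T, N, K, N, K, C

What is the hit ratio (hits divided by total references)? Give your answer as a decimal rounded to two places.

N -> miss, frames (N)
G -> miss, frames (N G)
X -> miss, frames (N G X)
H -> miss, frames (N G X H)
T -> miss, evict N, frames (G X H T)
N -> miss, evict G, frames (X H T N)
K -> miss, evict X, frames (H T N K)
N -> hit
K -> hit
C -> miss, evict H, frames (T N K C)
Hits: 2 of 10 references → 2/10 = 0.2000.

0.20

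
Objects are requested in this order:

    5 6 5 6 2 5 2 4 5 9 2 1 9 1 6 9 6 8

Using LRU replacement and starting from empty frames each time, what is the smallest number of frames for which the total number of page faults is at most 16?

f=1: 18 faults
f=2: 13 faults
f=3: 9 faults
f=4: 8 faults
f=5: 8 faults
f=6: 7 faults
f=7: 7 faults
Smallest f with faults ≤ 16 is 2.

2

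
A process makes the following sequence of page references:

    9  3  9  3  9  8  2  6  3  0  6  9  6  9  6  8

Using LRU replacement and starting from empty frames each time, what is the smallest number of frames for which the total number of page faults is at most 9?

3

f=1: 16 faults
f=2: 10 faults
f=3: 9 faults
f=4: 9 faults
f=5: 8 faults
f=6: 6 faults
Smallest f with faults ≤ 9 is 3.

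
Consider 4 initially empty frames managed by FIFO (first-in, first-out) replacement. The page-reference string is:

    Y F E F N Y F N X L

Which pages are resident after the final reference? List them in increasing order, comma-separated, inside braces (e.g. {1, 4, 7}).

{E, L, N, X}

Y: miss, frames (Y)
F: miss, frames (Y F)
E: miss, frames (Y F E)
F: hit
N: miss, frames (Y F E N)
Y: hit
F: hit
N: hit
X: miss, evict Y, frames (F E N X)
L: miss, evict F, frames (E N X L)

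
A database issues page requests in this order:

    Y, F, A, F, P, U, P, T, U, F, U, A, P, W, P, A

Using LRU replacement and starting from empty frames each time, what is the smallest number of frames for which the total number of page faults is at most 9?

f=1: 16 faults
f=2: 12 faults
f=3: 10 faults
f=4: 9 faults
f=5: 7 faults
f=6: 7 faults
f=7: 7 faults
Smallest f with faults ≤ 9 is 4.

4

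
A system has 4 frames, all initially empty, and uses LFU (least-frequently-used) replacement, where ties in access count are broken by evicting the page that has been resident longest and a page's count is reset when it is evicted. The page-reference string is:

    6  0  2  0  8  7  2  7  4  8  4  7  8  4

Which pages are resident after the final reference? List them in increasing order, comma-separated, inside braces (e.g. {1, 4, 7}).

{0, 2, 4, 7}

6 → fault, frames {6}
0 → fault, frames {6,0}
2 → fault, frames {6,0,2}
0 → hit
8 → fault, frames {6,0,2,8}
7 → fault, evict 6, frames {0,2,8,7}
2 → hit
7 → hit
4 → fault, evict 8, frames {0,2,7,4}
8 → fault, evict 4, frames {0,2,7,8}
4 → fault, evict 8, frames {0,2,7,4}
7 → hit
8 → fault, evict 4, frames {0,2,7,8}
4 → fault, evict 8, frames {0,2,7,4}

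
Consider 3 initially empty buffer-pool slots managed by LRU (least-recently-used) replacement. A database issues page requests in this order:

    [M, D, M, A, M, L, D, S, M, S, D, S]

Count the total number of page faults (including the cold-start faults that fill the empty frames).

M -> fault, frames [M]
D -> fault, frames [M, D]
M -> hit
A -> fault, frames [D, M, A]
M -> hit
L -> fault, evict D, frames [A, M, L]
D -> fault, evict A, frames [M, L, D]
S -> fault, evict M, frames [L, D, S]
M -> fault, evict L, frames [D, S, M]
S -> hit
D -> hit
S -> hit
Page faults: 7.

7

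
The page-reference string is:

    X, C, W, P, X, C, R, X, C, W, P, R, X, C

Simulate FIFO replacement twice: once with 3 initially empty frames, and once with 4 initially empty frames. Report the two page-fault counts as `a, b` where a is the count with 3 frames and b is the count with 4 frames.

3 frames: F F F F F F F . . F F . F F → 11 faults.
4 frames: F F F F . . F F F F F F F F → 12 faults.
12 > 11: adding a frame increased faults — Belady's anomaly.

11, 12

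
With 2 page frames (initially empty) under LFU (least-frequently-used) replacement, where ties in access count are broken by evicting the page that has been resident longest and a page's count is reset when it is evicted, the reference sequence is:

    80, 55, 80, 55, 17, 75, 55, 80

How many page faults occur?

80 → miss, frames [80]
55 → miss, frames [80, 55]
80 → hit
55 → hit
17 → miss, evict 80, frames [55, 17]
75 → miss, evict 17, frames [55, 75]
55 → hit
80 → miss, evict 75, frames [55, 80]
Page faults: 5.

5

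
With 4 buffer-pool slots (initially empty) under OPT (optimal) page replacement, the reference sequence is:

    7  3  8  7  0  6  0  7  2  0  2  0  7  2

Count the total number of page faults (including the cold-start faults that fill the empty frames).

6

7: miss, frames {7}
3: miss, frames {7,3}
8: miss, frames {7,3,8}
7: hit
0: miss, frames {7,3,8,0}
6: miss, evict 8, frames {7,3,0,6}
0: hit
7: hit
2: miss, evict 6, frames {7,3,0,2}
0: hit
2: hit
0: hit
7: hit
2: hit
Page faults: 6.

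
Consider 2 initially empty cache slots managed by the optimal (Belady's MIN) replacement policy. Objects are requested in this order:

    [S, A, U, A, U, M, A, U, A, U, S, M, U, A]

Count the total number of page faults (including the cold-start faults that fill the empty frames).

8

S: miss, frames (S)
A: miss, frames (S A)
U: miss, evict S, frames (A U)
A: hit
U: hit
M: miss, evict U, frames (A M)
A: hit
U: miss, evict M, frames (A U)
A: hit
U: hit
S: miss, evict A, frames (U S)
M: miss, evict S, frames (U M)
U: hit
A: miss, evict M, frames (U A)
Page faults: 8.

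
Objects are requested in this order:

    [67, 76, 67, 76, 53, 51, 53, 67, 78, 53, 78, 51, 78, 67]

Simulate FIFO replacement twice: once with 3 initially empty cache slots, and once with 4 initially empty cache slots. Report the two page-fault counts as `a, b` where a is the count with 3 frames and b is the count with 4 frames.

3 frames: F F . . F F . F F F . F . F → 9 faults.
4 frames: F F . . F F . . F . . . . F → 6 faults.
6 < 9: adding a frame reduced faults, as is typical.

9, 6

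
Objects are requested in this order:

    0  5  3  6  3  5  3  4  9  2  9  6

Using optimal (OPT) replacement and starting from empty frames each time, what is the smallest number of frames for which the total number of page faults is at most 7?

3

f=1: 12 faults
f=2: 9 faults
f=3: 7 faults
f=4: 7 faults
f=5: 7 faults
f=6: 7 faults
f=7: 7 faults
Smallest f with faults ≤ 7 is 3.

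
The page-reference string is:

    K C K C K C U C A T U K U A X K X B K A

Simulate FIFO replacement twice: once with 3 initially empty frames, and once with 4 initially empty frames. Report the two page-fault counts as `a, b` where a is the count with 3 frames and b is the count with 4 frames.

3 frames: F F . . . . F . F F . F F F F F . F . F → 12 faults.
4 frames: F F . . . . F . F F . F . . F . . F . F → 9 faults.
9 < 12: adding a frame reduced faults, as is typical.

12, 9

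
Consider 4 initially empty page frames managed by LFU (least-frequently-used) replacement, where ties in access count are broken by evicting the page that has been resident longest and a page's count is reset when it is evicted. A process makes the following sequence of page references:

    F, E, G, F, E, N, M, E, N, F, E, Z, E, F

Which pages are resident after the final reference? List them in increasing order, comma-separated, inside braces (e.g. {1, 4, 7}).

{E, F, N, Z}

F → miss, frames [F]
E → miss, frames [F, E]
G → miss, frames [F, E, G]
F → hit
E → hit
N → miss, frames [F, E, G, N]
M → miss, evict G, frames [F, E, N, M]
E → hit
N → hit
F → hit
E → hit
Z → miss, evict M, frames [F, E, N, Z]
E → hit
F → hit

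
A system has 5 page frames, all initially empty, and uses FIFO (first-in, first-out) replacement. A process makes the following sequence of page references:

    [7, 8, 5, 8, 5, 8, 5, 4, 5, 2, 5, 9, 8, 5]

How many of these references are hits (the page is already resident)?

7: miss, frames (7)
8: miss, frames (7 8)
5: miss, frames (7 8 5)
8: hit
5: hit
8: hit
5: hit
4: miss, frames (7 8 5 4)
5: hit
2: miss, frames (7 8 5 4 2)
5: hit
9: miss, evict 7, frames (8 5 4 2 9)
8: hit
5: hit
Hits: 8.

8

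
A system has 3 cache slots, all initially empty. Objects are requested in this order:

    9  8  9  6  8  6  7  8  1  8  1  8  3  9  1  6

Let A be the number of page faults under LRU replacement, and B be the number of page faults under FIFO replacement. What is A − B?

-1

Under LRU: F F . F . . F . F . . . F F F F → 9 faults.
Under FIFO: F F . F . . F . F F . . F F F F → 10 faults.
A − B = 9 − 10 = -1.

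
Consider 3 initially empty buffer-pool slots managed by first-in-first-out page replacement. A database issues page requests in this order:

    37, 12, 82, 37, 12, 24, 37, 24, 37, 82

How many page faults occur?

37: miss, frames (37)
12: miss, frames (37 12)
82: miss, frames (37 12 82)
37: hit
12: hit
24: miss, evict 37, frames (12 82 24)
37: miss, evict 12, frames (82 24 37)
24: hit
37: hit
82: hit
Page faults: 5.

5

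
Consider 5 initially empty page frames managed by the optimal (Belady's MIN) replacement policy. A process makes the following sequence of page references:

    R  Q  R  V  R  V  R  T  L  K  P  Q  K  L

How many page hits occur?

7

R -> fault, frames {R}
Q -> fault, frames {R,Q}
R -> hit
V -> fault, frames {R,Q,V}
R -> hit
V -> hit
R -> hit
T -> fault, frames {R,Q,V,T}
L -> fault, frames {R,Q,V,T,L}
K -> fault, evict T, frames {R,Q,V,L,K}
P -> fault, evict V, frames {R,Q,L,K,P}
Q -> hit
K -> hit
L -> hit
Hits: 7.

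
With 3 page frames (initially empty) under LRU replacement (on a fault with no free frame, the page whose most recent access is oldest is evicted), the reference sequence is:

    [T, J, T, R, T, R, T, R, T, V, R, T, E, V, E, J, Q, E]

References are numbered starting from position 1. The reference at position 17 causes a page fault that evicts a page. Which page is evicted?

pos 1: T → miss, frames (T)
pos 2: J → miss, frames (T J)
pos 3: T → hit
pos 4: R → miss, frames (J T R)
pos 5: T → hit
pos 6: R → hit
pos 7: T → hit
pos 8: R → hit
pos 9: T → hit
pos 10: V → miss, evict J, frames (R T V)
pos 11: R → hit
pos 12: T → hit
pos 13: E → miss, evict V, frames (R T E)
pos 14: V → miss, evict R, frames (T E V)
pos 15: E → hit
pos 16: J → miss, evict T, frames (V E J)
pos 17: Q → miss, evict V, frames (E J Q)
At position 17, page V is evicted.

V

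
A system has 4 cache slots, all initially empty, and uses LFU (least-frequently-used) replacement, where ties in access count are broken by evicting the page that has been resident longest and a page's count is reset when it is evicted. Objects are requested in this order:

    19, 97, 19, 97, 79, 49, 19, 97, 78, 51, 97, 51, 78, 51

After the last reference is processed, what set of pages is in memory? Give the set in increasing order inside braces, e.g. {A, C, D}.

19 → miss, frames [19]
97 → miss, frames [19, 97]
19 → hit
97 → hit
79 → miss, frames [19, 97, 79]
49 → miss, frames [19, 97, 79, 49]
19 → hit
97 → hit
78 → miss, evict 79, frames [19, 97, 49, 78]
51 → miss, evict 49, frames [19, 97, 78, 51]
97 → hit
51 → hit
78 → hit
51 → hit

{19, 51, 78, 97}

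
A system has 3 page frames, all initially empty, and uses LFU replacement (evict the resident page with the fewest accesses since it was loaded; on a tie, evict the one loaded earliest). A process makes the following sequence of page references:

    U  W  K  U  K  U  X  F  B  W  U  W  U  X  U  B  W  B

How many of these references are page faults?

U -> miss, frames (U)
W -> miss, frames (U W)
K -> miss, frames (U W K)
U -> hit
K -> hit
U -> hit
X -> miss, evict W, frames (U K X)
F -> miss, evict X, frames (U K F)
B -> miss, evict F, frames (U K B)
W -> miss, evict B, frames (U K W)
U -> hit
W -> hit
U -> hit
X -> miss, evict K, frames (U W X)
U -> hit
B -> miss, evict X, frames (U W B)
W -> hit
B -> hit
Page faults: 9.

9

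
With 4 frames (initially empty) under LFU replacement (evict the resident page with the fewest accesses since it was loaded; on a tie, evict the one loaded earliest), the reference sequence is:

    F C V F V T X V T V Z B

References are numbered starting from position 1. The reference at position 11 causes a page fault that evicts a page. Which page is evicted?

X

pos 1: F → fault, frames {F}
pos 2: C → fault, frames {F,C}
pos 3: V → fault, frames {F,C,V}
pos 4: F → hit
pos 5: V → hit
pos 6: T → fault, frames {F,C,V,T}
pos 7: X → fault, evict C, frames {F,V,T,X}
pos 8: V → hit
pos 9: T → hit
pos 10: V → hit
pos 11: Z → fault, evict X, frames {F,V,T,Z}
At position 11, page X is evicted.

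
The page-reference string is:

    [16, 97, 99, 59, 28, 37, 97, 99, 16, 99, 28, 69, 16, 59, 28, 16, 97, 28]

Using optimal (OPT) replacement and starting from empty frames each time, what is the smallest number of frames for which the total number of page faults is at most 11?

f=1: 18 faults
f=2: 13 faults
f=3: 11 faults
f=4: 9 faults
f=5: 8 faults
f=6: 7 faults
f=7: 7 faults
Smallest f with faults ≤ 11 is 3.

3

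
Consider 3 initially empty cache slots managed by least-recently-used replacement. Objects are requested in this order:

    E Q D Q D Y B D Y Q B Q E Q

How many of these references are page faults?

8

E: miss, frames (E)
Q: miss, frames (E Q)
D: miss, frames (E Q D)
Q: hit
D: hit
Y: miss, evict E, frames (Q D Y)
B: miss, evict Q, frames (D Y B)
D: hit
Y: hit
Q: miss, evict B, frames (D Y Q)
B: miss, evict D, frames (Y Q B)
Q: hit
E: miss, evict Y, frames (B Q E)
Q: hit
Page faults: 8.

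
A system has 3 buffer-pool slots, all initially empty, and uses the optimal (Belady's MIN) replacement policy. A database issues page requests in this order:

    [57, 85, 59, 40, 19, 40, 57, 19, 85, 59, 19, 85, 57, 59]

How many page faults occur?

8

57 -> miss, frames {57}
85 -> miss, frames {57,85}
59 -> miss, frames {57,85,59}
40 -> miss, evict 59, frames {57,85,40}
19 -> miss, evict 85, frames {57,40,19}
40 -> hit
57 -> hit
19 -> hit
85 -> miss, evict 40, frames {57,19,85}
59 -> miss, evict 57, frames {19,85,59}
19 -> hit
85 -> hit
57 -> miss, evict 85, frames {19,59,57}
59 -> hit
Page faults: 8.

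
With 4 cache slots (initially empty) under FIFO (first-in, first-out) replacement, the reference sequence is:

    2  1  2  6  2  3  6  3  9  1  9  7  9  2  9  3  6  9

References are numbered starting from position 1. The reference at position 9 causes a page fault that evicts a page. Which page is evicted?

2

pos 1: 2 -> fault, frames (2)
pos 2: 1 -> fault, frames (2 1)
pos 3: 2 -> hit
pos 4: 6 -> fault, frames (2 1 6)
pos 5: 2 -> hit
pos 6: 3 -> fault, frames (2 1 6 3)
pos 7: 6 -> hit
pos 8: 3 -> hit
pos 9: 9 -> fault, evict 2, frames (1 6 3 9)
At position 9, page 2 is evicted.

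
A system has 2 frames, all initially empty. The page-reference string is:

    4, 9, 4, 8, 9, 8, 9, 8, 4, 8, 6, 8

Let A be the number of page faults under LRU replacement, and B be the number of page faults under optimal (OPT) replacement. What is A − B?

1

Under LRU: F F . F F . . . F . F . → 6 faults.
Under OPT: F F . F . . . . F . F . → 5 faults.
A − B = 6 − 5 = 1.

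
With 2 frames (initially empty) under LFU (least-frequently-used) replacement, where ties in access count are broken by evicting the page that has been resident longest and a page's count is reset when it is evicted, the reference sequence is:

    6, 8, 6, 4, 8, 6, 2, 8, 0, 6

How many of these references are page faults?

6 -> miss, frames [6]
8 -> miss, frames [6, 8]
6 -> hit
4 -> miss, evict 8, frames [6, 4]
8 -> miss, evict 4, frames [6, 8]
6 -> hit
2 -> miss, evict 8, frames [6, 2]
8 -> miss, evict 2, frames [6, 8]
0 -> miss, evict 8, frames [6, 0]
6 -> hit
Page faults: 7.

7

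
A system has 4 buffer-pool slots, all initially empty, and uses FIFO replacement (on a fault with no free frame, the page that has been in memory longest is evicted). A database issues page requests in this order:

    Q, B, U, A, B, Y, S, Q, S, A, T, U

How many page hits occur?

3

Q -> miss, frames [Q]
B -> miss, frames [Q, B]
U -> miss, frames [Q, B, U]
A -> miss, frames [Q, B, U, A]
B -> hit
Y -> miss, evict Q, frames [B, U, A, Y]
S -> miss, evict B, frames [U, A, Y, S]
Q -> miss, evict U, frames [A, Y, S, Q]
S -> hit
A -> hit
T -> miss, evict A, frames [Y, S, Q, T]
U -> miss, evict Y, frames [S, Q, T, U]
Hits: 3.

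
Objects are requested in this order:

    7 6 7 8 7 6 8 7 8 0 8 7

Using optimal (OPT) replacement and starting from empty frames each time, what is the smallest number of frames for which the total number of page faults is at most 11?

f=1: 12 faults
f=2: 7 faults
f=3: 4 faults
f=4: 4 faults
Smallest f with faults ≤ 11 is 2.

2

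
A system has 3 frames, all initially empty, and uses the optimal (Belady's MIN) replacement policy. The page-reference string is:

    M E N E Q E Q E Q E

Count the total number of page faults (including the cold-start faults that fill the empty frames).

M → miss, frames {M}
E → miss, frames {M,E}
N → miss, frames {M,E,N}
E → hit
Q → miss, evict N, frames {M,E,Q}
E → hit
Q → hit
E → hit
Q → hit
E → hit
Page faults: 4.

4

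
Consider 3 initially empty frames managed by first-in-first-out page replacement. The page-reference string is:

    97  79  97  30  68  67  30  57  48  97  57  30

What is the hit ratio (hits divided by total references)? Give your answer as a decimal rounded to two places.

97 → miss, frames (97)
79 → miss, frames (97 79)
97 → hit
30 → miss, frames (97 79 30)
68 → miss, evict 97, frames (79 30 68)
67 → miss, evict 79, frames (30 68 67)
30 → hit
57 → miss, evict 30, frames (68 67 57)
48 → miss, evict 68, frames (67 57 48)
97 → miss, evict 67, frames (57 48 97)
57 → hit
30 → miss, evict 57, frames (48 97 30)
Hits: 3 of 12 references → 3/12 = 0.2500.

0.25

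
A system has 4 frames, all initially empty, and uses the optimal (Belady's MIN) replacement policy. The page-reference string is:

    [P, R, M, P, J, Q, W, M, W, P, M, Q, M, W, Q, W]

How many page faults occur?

P: fault, frames (P)
R: fault, frames (P R)
M: fault, frames (P R M)
P: hit
J: fault, frames (P R M J)
Q: fault, evict J, frames (P R M Q)
W: fault, evict R, frames (P M Q W)
M: hit
W: hit
P: hit
M: hit
Q: hit
M: hit
W: hit
Q: hit
W: hit
Page faults: 6.

6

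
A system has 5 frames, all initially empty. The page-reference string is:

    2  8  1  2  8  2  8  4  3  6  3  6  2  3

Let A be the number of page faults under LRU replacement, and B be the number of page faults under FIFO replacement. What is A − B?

Under LRU: F F F . . . . F F F . . . . → 6 faults.
Under FIFO: F F F . . . . F F F . . F . → 7 faults.
A − B = 6 − 7 = -1.

-1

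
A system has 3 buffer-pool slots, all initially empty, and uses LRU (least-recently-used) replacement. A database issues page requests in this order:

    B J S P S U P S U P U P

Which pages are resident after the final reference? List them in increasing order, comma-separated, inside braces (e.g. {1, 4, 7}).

B: fault, frames (B)
J: fault, frames (B J)
S: fault, frames (B J S)
P: fault, evict B, frames (J S P)
S: hit
U: fault, evict J, frames (P S U)
P: hit
S: hit
U: hit
P: hit
U: hit
P: hit

{P, S, U}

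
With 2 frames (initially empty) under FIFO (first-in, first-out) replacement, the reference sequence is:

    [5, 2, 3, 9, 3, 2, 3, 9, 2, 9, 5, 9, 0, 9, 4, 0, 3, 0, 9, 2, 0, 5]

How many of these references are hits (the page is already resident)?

4

5 → miss, frames (5)
2 → miss, frames (5 2)
3 → miss, evict 5, frames (2 3)
9 → miss, evict 2, frames (3 9)
3 → hit
2 → miss, evict 3, frames (9 2)
3 → miss, evict 9, frames (2 3)
9 → miss, evict 2, frames (3 9)
2 → miss, evict 3, frames (9 2)
9 → hit
5 → miss, evict 9, frames (2 5)
9 → miss, evict 2, frames (5 9)
0 → miss, evict 5, frames (9 0)
9 → hit
4 → miss, evict 9, frames (0 4)
0 → hit
3 → miss, evict 0, frames (4 3)
0 → miss, evict 4, frames (3 0)
9 → miss, evict 3, frames (0 9)
2 → miss, evict 0, frames (9 2)
0 → miss, evict 9, frames (2 0)
5 → miss, evict 2, frames (0 5)
Hits: 4.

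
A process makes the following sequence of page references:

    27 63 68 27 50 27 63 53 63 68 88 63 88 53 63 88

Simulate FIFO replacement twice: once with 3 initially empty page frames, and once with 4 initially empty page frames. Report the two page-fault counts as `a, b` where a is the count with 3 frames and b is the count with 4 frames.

3 frames: F F F . F F F F . F F F . F . . → 11 faults.
4 frames: F F F . F . . F . . F F . . . . → 7 faults.
7 < 11: adding a frame reduced faults, as is typical.

11, 7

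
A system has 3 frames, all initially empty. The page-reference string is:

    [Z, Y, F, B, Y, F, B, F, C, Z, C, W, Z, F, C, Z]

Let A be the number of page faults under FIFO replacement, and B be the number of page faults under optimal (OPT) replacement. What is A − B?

Under FIFO: F F F F . . . . F F . F . F F F → 10 faults.
Under OPT: F F F F . . . . F F . F . . F . → 8 faults.
A − B = 10 − 8 = 2.

2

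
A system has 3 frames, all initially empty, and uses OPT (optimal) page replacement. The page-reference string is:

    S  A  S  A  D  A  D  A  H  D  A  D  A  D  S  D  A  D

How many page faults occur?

5

S → miss, frames [S]
A → miss, frames [S, A]
S → hit
A → hit
D → miss, frames [S, A, D]
A → hit
D → hit
A → hit
H → miss, evict S, frames [A, D, H]
D → hit
A → hit
D → hit
A → hit
D → hit
S → miss, evict H, frames [A, D, S]
D → hit
A → hit
D → hit
Page faults: 5.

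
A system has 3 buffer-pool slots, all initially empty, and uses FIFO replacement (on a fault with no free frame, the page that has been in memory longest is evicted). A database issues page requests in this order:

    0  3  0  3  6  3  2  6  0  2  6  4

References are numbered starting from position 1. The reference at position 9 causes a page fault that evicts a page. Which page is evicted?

pos 1: 0: miss, frames (0)
pos 2: 3: miss, frames (0 3)
pos 3: 0: hit
pos 4: 3: hit
pos 5: 6: miss, frames (0 3 6)
pos 6: 3: hit
pos 7: 2: miss, evict 0, frames (3 6 2)
pos 8: 6: hit
pos 9: 0: miss, evict 3, frames (6 2 0)
At position 9, page 3 is evicted.

3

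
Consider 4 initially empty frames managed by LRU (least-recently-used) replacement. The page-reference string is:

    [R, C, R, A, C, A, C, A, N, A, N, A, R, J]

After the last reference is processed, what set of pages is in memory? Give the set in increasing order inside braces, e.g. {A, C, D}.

{A, J, N, R}

R → fault, frames [R]
C → fault, frames [R, C]
R → hit
A → fault, frames [C, R, A]
C → hit
A → hit
C → hit
A → hit
N → fault, frames [R, C, A, N]
A → hit
N → hit
A → hit
R → hit
J → fault, evict C, frames [N, A, R, J]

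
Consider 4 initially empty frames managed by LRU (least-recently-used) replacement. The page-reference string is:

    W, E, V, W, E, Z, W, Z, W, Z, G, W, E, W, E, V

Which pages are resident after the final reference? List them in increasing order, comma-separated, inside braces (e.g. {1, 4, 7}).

W: fault, frames (W)
E: fault, frames (W E)
V: fault, frames (W E V)
W: hit
E: hit
Z: fault, frames (V W E Z)
W: hit
Z: hit
W: hit
Z: hit
G: fault, evict V, frames (E W Z G)
W: hit
E: hit
W: hit
E: hit
V: fault, evict Z, frames (G W E V)

{E, G, V, W}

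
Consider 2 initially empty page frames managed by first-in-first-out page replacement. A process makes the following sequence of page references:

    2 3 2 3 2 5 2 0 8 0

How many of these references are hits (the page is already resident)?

2: fault, frames (2)
3: fault, frames (2 3)
2: hit
3: hit
2: hit
5: fault, evict 2, frames (3 5)
2: fault, evict 3, frames (5 2)
0: fault, evict 5, frames (2 0)
8: fault, evict 2, frames (0 8)
0: hit
Hits: 4.

4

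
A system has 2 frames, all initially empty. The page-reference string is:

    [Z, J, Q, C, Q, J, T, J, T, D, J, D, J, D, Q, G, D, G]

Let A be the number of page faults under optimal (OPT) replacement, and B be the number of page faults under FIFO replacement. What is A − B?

Under OPT: F F F F . F F . . F . . . . F F . . → 9 faults.
Under FIFO: F F F F . F F . . F F . . . F F F . → 11 faults.
A − B = 9 − 11 = -2.

-2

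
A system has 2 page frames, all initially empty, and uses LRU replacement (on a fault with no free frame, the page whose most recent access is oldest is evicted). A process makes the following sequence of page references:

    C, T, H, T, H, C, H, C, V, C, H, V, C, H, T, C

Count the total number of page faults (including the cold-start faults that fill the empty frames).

11

C -> fault, frames [C]
T -> fault, frames [C, T]
H -> fault, evict C, frames [T, H]
T -> hit
H -> hit
C -> fault, evict T, frames [H, C]
H -> hit
C -> hit
V -> fault, evict H, frames [C, V]
C -> hit
H -> fault, evict V, frames [C, H]
V -> fault, evict C, frames [H, V]
C -> fault, evict H, frames [V, C]
H -> fault, evict V, frames [C, H]
T -> fault, evict C, frames [H, T]
C -> fault, evict H, frames [T, C]
Page faults: 11.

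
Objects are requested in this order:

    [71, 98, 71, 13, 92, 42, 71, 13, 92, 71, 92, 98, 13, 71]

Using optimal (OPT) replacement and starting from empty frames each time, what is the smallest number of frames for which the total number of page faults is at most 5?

f=1: 14 faults
f=2: 9 faults
f=3: 7 faults
f=4: 6 faults
f=5: 5 faults
Smallest f with faults ≤ 5 is 5.

5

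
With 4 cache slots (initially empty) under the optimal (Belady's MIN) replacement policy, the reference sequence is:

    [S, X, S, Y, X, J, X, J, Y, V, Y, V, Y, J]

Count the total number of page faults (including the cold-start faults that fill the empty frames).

5

S -> fault, frames [S]
X -> fault, frames [S, X]
S -> hit
Y -> fault, frames [S, X, Y]
X -> hit
J -> fault, frames [S, X, Y, J]
X -> hit
J -> hit
Y -> hit
V -> fault, evict X, frames [S, Y, J, V]
Y -> hit
V -> hit
Y -> hit
J -> hit
Page faults: 5.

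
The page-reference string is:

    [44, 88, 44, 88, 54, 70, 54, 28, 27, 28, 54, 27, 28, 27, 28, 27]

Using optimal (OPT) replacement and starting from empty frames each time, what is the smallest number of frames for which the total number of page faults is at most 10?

2

f=1: 16 faults
f=2: 8 faults
f=3: 6 faults
f=4: 6 faults
f=5: 6 faults
f=6: 6 faults
Smallest f with faults ≤ 10 is 2.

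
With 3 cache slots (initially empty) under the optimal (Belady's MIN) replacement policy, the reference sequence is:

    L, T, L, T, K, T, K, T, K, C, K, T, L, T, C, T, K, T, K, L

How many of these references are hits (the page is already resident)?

L → miss, frames (L)
T → miss, frames (L T)
L → hit
T → hit
K → miss, frames (L T K)
T → hit
K → hit
T → hit
K → hit
C → miss, evict L, frames (T K C)
K → hit
T → hit
L → miss, evict K, frames (T C L)
T → hit
C → hit
T → hit
K → miss, evict C, frames (T L K)
T → hit
K → hit
L → hit
Hits: 14.

14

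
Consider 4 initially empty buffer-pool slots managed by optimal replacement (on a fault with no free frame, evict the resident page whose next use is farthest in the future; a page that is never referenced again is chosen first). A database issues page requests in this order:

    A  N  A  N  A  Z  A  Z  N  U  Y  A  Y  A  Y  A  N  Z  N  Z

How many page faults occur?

A: miss, frames {A}
N: miss, frames {A,N}
A: hit
N: hit
A: hit
Z: miss, frames {A,N,Z}
A: hit
Z: hit
N: hit
U: miss, frames {A,N,Z,U}
Y: miss, evict U, frames {A,N,Z,Y}
A: hit
Y: hit
A: hit
Y: hit
A: hit
N: hit
Z: hit
N: hit
Z: hit
Page faults: 5.

5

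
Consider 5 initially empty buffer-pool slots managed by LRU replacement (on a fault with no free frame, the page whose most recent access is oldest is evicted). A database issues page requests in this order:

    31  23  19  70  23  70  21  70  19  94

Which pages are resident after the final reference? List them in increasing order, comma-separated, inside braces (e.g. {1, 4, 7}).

31: miss, frames {31}
23: miss, frames {31,23}
19: miss, frames {31,23,19}
70: miss, frames {31,23,19,70}
23: hit
70: hit
21: miss, frames {31,19,23,70,21}
70: hit
19: hit
94: miss, evict 31, frames {23,21,70,19,94}

{19, 21, 23, 70, 94}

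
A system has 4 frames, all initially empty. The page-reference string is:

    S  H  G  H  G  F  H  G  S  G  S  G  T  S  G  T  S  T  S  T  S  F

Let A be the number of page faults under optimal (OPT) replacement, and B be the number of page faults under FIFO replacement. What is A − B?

-1

Under OPT: F F F . . F . . . . . . F . . . . . . . . . → 5 faults.
Under FIFO: F F F . . F . . . . . . F F . . . . . . . . → 6 faults.
A − B = 5 − 6 = -1.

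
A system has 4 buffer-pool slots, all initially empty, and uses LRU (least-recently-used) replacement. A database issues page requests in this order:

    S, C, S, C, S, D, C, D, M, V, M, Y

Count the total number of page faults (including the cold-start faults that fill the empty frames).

S → miss, frames {S}
C → miss, frames {S,C}
S → hit
C → hit
S → hit
D → miss, frames {C,S,D}
C → hit
D → hit
M → miss, frames {S,C,D,M}
V → miss, evict S, frames {C,D,M,V}
M → hit
Y → miss, evict C, frames {D,V,M,Y}
Page faults: 6.

6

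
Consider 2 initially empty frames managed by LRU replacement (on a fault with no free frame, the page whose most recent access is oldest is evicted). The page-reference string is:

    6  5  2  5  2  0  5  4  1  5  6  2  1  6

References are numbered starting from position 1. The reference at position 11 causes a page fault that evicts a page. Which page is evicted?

pos 1: 6: fault, frames {6}
pos 2: 5: fault, frames {6,5}
pos 3: 2: fault, evict 6, frames {5,2}
pos 4: 5: hit
pos 5: 2: hit
pos 6: 0: fault, evict 5, frames {2,0}
pos 7: 5: fault, evict 2, frames {0,5}
pos 8: 4: fault, evict 0, frames {5,4}
pos 9: 1: fault, evict 5, frames {4,1}
pos 10: 5: fault, evict 4, frames {1,5}
pos 11: 6: fault, evict 1, frames {5,6}
At position 11, page 1 is evicted.

1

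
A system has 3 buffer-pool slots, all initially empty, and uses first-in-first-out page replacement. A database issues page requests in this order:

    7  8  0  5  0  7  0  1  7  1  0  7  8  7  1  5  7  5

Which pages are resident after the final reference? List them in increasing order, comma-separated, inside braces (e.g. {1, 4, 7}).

7: fault, frames [7]
8: fault, frames [7, 8]
0: fault, frames [7, 8, 0]
5: fault, evict 7, frames [8, 0, 5]
0: hit
7: fault, evict 8, frames [0, 5, 7]
0: hit
1: fault, evict 0, frames [5, 7, 1]
7: hit
1: hit
0: fault, evict 5, frames [7, 1, 0]
7: hit
8: fault, evict 7, frames [1, 0, 8]
7: fault, evict 1, frames [0, 8, 7]
1: fault, evict 0, frames [8, 7, 1]
5: fault, evict 8, frames [7, 1, 5]
7: hit
5: hit

{1, 5, 7}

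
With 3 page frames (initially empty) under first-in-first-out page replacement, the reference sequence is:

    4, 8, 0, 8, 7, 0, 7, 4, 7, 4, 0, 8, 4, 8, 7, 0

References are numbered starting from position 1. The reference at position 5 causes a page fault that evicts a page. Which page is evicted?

4

pos 1: 4: miss, frames (4)
pos 2: 8: miss, frames (4 8)
pos 3: 0: miss, frames (4 8 0)
pos 4: 8: hit
pos 5: 7: miss, evict 4, frames (8 0 7)
At position 5, page 4 is evicted.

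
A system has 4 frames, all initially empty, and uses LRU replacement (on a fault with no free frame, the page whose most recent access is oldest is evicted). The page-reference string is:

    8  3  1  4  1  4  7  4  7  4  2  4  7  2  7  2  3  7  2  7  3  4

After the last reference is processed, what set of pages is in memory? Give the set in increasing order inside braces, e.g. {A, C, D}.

8: fault, frames {8}
3: fault, frames {8,3}
1: fault, frames {8,3,1}
4: fault, frames {8,3,1,4}
1: hit
4: hit
7: fault, evict 8, frames {3,1,4,7}
4: hit
7: hit
4: hit
2: fault, evict 3, frames {1,7,4,2}
4: hit
7: hit
2: hit
7: hit
2: hit
3: fault, evict 1, frames {4,7,2,3}
7: hit
2: hit
7: hit
3: hit
4: hit

{2, 3, 4, 7}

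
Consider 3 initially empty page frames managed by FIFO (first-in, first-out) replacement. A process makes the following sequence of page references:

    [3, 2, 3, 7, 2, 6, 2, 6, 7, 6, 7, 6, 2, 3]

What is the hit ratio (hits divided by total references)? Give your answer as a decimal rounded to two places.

0.64

3: miss, frames {3}
2: miss, frames {3,2}
3: hit
7: miss, frames {3,2,7}
2: hit
6: miss, evict 3, frames {2,7,6}
2: hit
6: hit
7: hit
6: hit
7: hit
6: hit
2: hit
3: miss, evict 2, frames {7,6,3}
Hits: 9 of 14 references → 9/14 = 0.6429.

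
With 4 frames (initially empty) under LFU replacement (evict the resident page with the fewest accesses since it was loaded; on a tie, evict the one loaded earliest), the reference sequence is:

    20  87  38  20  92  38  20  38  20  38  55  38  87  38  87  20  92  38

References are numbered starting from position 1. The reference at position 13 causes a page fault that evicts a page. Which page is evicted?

92

pos 1: 20: fault, frames {20}
pos 2: 87: fault, frames {20,87}
pos 3: 38: fault, frames {20,87,38}
pos 4: 20: hit
pos 5: 92: fault, frames {20,87,38,92}
pos 6: 38: hit
pos 7: 20: hit
pos 8: 38: hit
pos 9: 20: hit
pos 10: 38: hit
pos 11: 55: fault, evict 87, frames {20,38,92,55}
pos 12: 38: hit
pos 13: 87: fault, evict 92, frames {20,38,55,87}
At position 13, page 92 is evicted.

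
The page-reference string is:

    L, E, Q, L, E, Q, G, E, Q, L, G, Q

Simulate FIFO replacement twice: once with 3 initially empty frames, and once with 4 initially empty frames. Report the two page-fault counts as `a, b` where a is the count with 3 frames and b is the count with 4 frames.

5, 4

3 frames: F F F . . . F . . F . . → 5 faults.
4 frames: F F F . . . F . . . . . → 4 faults.
4 < 5: adding a frame reduced faults, as is typical.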